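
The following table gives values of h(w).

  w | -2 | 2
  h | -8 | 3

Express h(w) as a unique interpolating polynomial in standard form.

h(w) = (11/4)w - 5/2

Build the Lagrange basis polynomials:
L_0(w) = (w - 2) / [-4] = -(1/4)w + 1/2
L_1(w) = (w + 2) / [4] = (1/4)w + 1/2
h(w) = (-8)·L_0 + 3·L_1
  (-8)·L_0(w) = 2w - 4
  3·L_1(w) = (3/4)w + 3/2
Adding term by term: (11/4)w - 5/2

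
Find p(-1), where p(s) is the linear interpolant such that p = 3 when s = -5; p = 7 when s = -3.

L_0(-1) = (2)/[(-2)] = -1
L_1(-1) = (4)/[(2)] = 2
Sum: 3·(-1) + 7·(2) = 11

11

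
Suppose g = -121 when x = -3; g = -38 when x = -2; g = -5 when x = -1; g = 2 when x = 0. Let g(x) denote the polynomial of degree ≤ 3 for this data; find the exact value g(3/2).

L_0(3/2) = (7/2)·(5/2)·(3/2)/[(-1)·(-2)·(-3)] = -35/16
L_1(3/2) = (9/2)·(5/2)·(3/2)/[(1)·(-1)·(-2)] = 135/16
L_2(3/2) = (9/2)·(7/2)·(3/2)/[(2)·(1)·(-1)] = -189/16
L_3(3/2) = (9/2)·(7/2)·(5/2)/[(3)·(2)·(1)] = 105/16
Sum: (-121)·(-35/16) + (-38)·(135/16) + (-5)·(-189/16) + 2·(105/16) = 65/4

65/4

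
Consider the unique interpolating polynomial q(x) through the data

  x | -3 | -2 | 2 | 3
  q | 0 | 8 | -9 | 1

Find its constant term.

L_0(x) = (x + 2)(x - 2)(x - 3) / [-30] = -(1/30)x^3 + (1/10)x^2 + (2/15)x - 2/5
L_1(x) = (x + 3)(x - 2)(x - 3) / [20] = (1/20)x^3 - (1/10)x^2 - (9/20)x + 9/10
L_2(x) = (x + 3)(x + 2)(x - 3) / [-20] = -(1/20)x^3 - (1/10)x^2 + (9/20)x + 9/10
L_3(x) = (x + 3)(x + 2)(x - 2) / [30] = (1/30)x^3 + (1/10)x^2 - (2/15)x - 2/5
q(x) = 0·L_0 + 8·L_1 + (-9)·L_2 + 1·L_3
Only the constant term is needed; take it from each L_i and combine:
0·(-2/5) + 8·(9/10) + (-9)·(9/10) + 1·(-2/5) = -13/10

-13/10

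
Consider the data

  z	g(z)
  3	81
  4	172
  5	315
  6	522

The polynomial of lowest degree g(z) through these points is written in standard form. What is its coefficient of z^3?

Build the Lagrange basis polynomials:
L_0(z) = (z - 4)(z - 5)(z - 6) / [-6] = -(1/6)z^3 + (5/2)z^2 - (37/3)z + 20
L_1(z) = (z - 3)(z - 5)(z - 6) / [2] = (1/2)z^3 - 7z^2 + (63/2)z - 45
L_2(z) = (z - 3)(z - 4)(z - 6) / [-2] = -(1/2)z^3 + (13/2)z^2 - 27z + 36
L_3(z) = (z - 3)(z - 4)(z - 5) / [6] = (1/6)z^3 - 2z^2 + (47/6)z - 10
g(z) = 81·L_0 + 172·L_1 + 315·L_2 + 522·L_3
Only the coefficient of z^3 is needed; take it from each L_i and combine:
81·(-1/6) + 172·(1/2) + 315·(-1/2) + 522·(1/6) = 2

2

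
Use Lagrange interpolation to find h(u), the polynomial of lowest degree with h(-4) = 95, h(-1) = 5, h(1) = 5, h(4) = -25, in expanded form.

h(u) = -u^3 + 2u^2 + u + 3

Build the Lagrange basis polynomials:
L_0(u) = (u + 1)(u - 1)(u - 4) / [-120] = -(1/120)u^3 + (1/30)u^2 + (1/120)u - 1/30
L_1(u) = (u + 4)(u - 1)(u - 4) / [30] = (1/30)u^3 - (1/30)u^2 - (8/15)u + 8/15
L_2(u) = (u + 4)(u + 1)(u - 4) / [-30] = -(1/30)u^3 - (1/30)u^2 + (8/15)u + 8/15
L_3(u) = (u + 4)(u + 1)(u - 1) / [120] = (1/120)u^3 + (1/30)u^2 - (1/120)u - 1/30
h(u) = 95·L_0 + 5·L_1 + 5·L_2 + (-25)·L_3
  95·L_0(u) = -(19/24)u^3 + (19/6)u^2 + (19/24)u - 19/6
  5·L_1(u) = (1/6)u^3 - (1/6)u^2 - (8/3)u + 8/3
  5·L_2(u) = -(1/6)u^3 - (1/6)u^2 + (8/3)u + 8/3
  (-25)·L_3(u) = -(5/24)u^3 - (5/6)u^2 + (5/24)u + 5/6
Adding term by term: -u^3 + 2u^2 + u + 3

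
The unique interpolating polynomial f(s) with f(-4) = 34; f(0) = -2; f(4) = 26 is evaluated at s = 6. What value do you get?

64

L_0(6) = (6)·(2)/[(-4)·(-8)] = 3/8
L_1(6) = (10)·(2)/[(4)·(-4)] = -5/4
L_2(6) = (10)·(6)/[(8)·(4)] = 15/8
Sum: 34·(3/8) + (-2)·(-5/4) + 26·(15/8) = 64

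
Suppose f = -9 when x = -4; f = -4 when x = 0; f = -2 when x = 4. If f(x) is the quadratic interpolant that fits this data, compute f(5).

-63/32

L_0(5) = (5)·(1)/[(-4)·(-8)] = 5/32
L_1(5) = (9)·(1)/[(4)·(-4)] = -9/16
L_2(5) = (9)·(5)/[(8)·(4)] = 45/32
Sum: (-9)·(5/32) + (-4)·(-9/16) + (-2)·(45/32) = -63/32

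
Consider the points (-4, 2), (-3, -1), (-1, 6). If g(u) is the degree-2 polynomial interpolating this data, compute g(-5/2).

Evaluate each Lagrange basis at u = -5/2:
L_0(-5/2) = (1/2)·(-3/2)/[(-1)·(-3)] = -1/4
L_1(-5/2) = (3/2)·(-3/2)/[(1)·(-2)] = 9/8
L_2(-5/2) = (3/2)·(1/2)/[(3)·(2)] = 1/8
Sum: 2·(-1/4) + (-1)·(9/8) + 6·(1/8) = -7/8

-7/8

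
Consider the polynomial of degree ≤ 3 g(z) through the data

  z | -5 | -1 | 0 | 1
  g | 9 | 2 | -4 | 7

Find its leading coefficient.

187/120

Build the Lagrange basis polynomials:
L_0(z) = (z + 1)z(z - 1) / [-120] = -(1/120)z^3 + (1/120)z
L_1(z) = (z + 5)z(z - 1) / [8] = (1/8)z^3 + (1/2)z^2 - (5/8)z
L_2(z) = (z + 5)(z + 1)(z - 1) / [-5] = -(1/5)z^3 - z^2 + (1/5)z + 1
L_3(z) = (z + 5)(z + 1)z / [12] = (1/12)z^3 + (1/2)z^2 + (5/12)z
g(z) = 9·L_0 + 2·L_1 + (-4)·L_2 + 7·L_3
Only the coefficient of z^3 is needed; take it from each L_i and combine:
9·(-1/120) + 2·(1/8) + (-4)·(-1/5) + 7·(1/12) = 187/120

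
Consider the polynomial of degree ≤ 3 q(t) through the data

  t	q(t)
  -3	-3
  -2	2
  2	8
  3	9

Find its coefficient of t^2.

L_0(t) = (t + 2)(t - 2)(t - 3) / [-30] = -(1/30)t^3 + (1/10)t^2 + (2/15)t - 2/5
L_1(t) = (t + 3)(t - 2)(t - 3) / [20] = (1/20)t^3 - (1/10)t^2 - (9/20)t + 9/10
L_2(t) = (t + 3)(t + 2)(t - 3) / [-20] = -(1/20)t^3 - (1/10)t^2 + (9/20)t + 9/10
L_3(t) = (t + 3)(t + 2)(t - 2) / [30] = (1/30)t^3 + (1/10)t^2 - (2/15)t - 2/5
q(t) = (-3)·L_0 + 2·L_1 + 8·L_2 + 9·L_3
Only the coefficient of t^2 is needed; take it from each L_i and combine:
(-3)·(1/10) + 2·(-1/10) + 8·(-1/10) + 9·(1/10) = -2/5

-2/5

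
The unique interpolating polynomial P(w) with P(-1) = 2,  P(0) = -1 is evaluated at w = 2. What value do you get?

Evaluate each Lagrange basis at w = 2:
L_0(2) = (2)/[(-1)] = -2
L_1(2) = (3)/[(1)] = 3
Sum: 2·(-2) + (-1)·(3) = -7

-7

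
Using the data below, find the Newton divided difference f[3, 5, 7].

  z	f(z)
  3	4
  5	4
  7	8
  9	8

1/2

f[3,5] = (4 - 4) / (5 - 3) = 0
f[5,7] = (8 - 4) / (7 - 5) = 2
f[3,5,7] = (2 - 0) / (7 - 3) = 1/2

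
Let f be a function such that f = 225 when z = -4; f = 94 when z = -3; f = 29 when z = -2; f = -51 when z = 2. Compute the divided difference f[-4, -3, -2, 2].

f[-4,-3] = (94 - 225) / (-3 - (-4)) = -131
f[-3,-2] = (29 - 94) / (-2 - (-3)) = -65
f[-2,2] = (-51 - 29) / (2 - (-2)) = -20
f[-4,-3,-2] = (-65 - (-131)) / (-2 - (-4)) = 33
f[-3,-2,2] = (-20 - (-65)) / (2 - (-3)) = 9
f[-4,-3,-2,2] = (9 - 33) / (2 - (-4)) = -4

-4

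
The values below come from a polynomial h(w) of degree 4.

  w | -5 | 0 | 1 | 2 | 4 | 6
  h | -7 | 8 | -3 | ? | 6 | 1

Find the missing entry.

-8897/1485

The 5 known values determine h uniquely (degree ≤ 4).
Evaluate each Lagrange basis at w = 2:
L_0(2) = (2)·(1)·(-2)·(-4)/[(-5)·(-6)·(-9)·(-11)] = 8/1485
L_1(2) = (7)·(1)·(-2)·(-4)/[(5)·(-1)·(-4)·(-6)] = -7/15
L_2(2) = (7)·(2)·(-2)·(-4)/[(6)·(1)·(-3)·(-5)] = 56/45
L_3(2) = (7)·(2)·(1)·(-4)/[(9)·(4)·(3)·(-2)] = 7/27
L_4(2) = (7)·(2)·(1)·(-2)/[(11)·(6)·(5)·(2)] = -7/165
Sum: (-7)·(8/1485) + 8·(-7/15) + (-3)·(56/45) + 6·(7/27) + 1·(-7/165) = -8897/1485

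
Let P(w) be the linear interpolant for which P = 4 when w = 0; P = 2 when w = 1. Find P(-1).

6

L_0(-1) = (-2)/[(-1)] = 2
L_1(-1) = (-1)/[(1)] = -1
Sum: 4·(2) + 2·(-1) = 6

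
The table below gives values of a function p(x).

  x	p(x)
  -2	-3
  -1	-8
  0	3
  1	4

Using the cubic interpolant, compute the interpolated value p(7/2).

-1663/8

L_0(7/2) = (9/2)·(7/2)·(5/2)/[(-1)·(-2)·(-3)] = -105/16
L_1(7/2) = (11/2)·(7/2)·(5/2)/[(1)·(-1)·(-2)] = 385/16
L_2(7/2) = (11/2)·(9/2)·(5/2)/[(2)·(1)·(-1)] = -495/16
L_3(7/2) = (11/2)·(9/2)·(7/2)/[(3)·(2)·(1)] = 231/16
Sum: (-3)·(-105/16) + (-8)·(385/16) + 3·(-495/16) + 4·(231/16) = -1663/8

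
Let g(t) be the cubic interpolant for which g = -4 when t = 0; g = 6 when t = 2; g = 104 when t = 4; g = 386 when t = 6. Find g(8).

L_0(8) = (6)·(4)·(2)/[(-2)·(-4)·(-6)] = -1
L_1(8) = (8)·(4)·(2)/[(2)·(-2)·(-4)] = 4
L_2(8) = (8)·(6)·(2)/[(4)·(2)·(-2)] = -6
L_3(8) = (8)·(6)·(4)/[(6)·(4)·(2)] = 4
Sum: (-4)·(-1) + 6·(4) + 104·(-6) + 386·(4) = 948

948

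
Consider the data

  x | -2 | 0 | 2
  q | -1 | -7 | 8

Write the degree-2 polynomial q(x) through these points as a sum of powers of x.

q(x) = (21/8)x^2 + (9/4)x - 7

Build the Lagrange basis polynomials:
L_0(x) = x(x - 2) / [8] = (1/8)x^2 - (1/4)x
L_1(x) = (x + 2)(x - 2) / [-4] = -(1/4)x^2 + 1
L_2(x) = (x + 2)x / [8] = (1/8)x^2 + (1/4)x
q(x) = (-1)·L_0 + (-7)·L_1 + 8·L_2
  (-1)·L_0(x) = -(1/8)x^2 + (1/4)x
  (-7)·L_1(x) = (7/4)x^2 - 7
  8·L_2(x) = x^2 + 2x
Adding term by term: (21/8)x^2 + (9/4)x - 7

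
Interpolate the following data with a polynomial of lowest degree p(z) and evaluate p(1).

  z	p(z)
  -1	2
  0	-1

Evaluate each Lagrange basis at z = 1:
L_0(1) = (1)/[(-1)] = -1
L_1(1) = (2)/[(1)] = 2
Sum: 2·(-1) + (-1)·(2) = -4

-4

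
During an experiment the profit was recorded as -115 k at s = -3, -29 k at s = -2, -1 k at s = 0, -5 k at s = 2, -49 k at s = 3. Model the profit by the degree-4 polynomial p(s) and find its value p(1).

1

L_0(1) = (3)·(1)·(-1)·(-2)/[(-1)·(-3)·(-5)·(-6)] = 1/15
L_1(1) = (4)·(1)·(-1)·(-2)/[(1)·(-2)·(-4)·(-5)] = -1/5
L_2(1) = (4)·(3)·(-1)·(-2)/[(3)·(2)·(-2)·(-3)] = 2/3
L_3(1) = (4)·(3)·(1)·(-2)/[(5)·(4)·(2)·(-1)] = 3/5
L_4(1) = (4)·(3)·(1)·(-1)/[(6)·(5)·(3)·(1)] = -2/15
Sum: (-115)·(1/15) + (-29)·(-1/5) + (-1)·(2/3) + (-5)·(3/5) + (-49)·(-2/15) = 1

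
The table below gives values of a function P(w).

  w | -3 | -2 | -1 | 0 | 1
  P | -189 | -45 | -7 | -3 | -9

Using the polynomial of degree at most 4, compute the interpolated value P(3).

-195

Using Newton's divided-difference form:
P[-3,-2] = (-45 - (-189)) / (-2 - (-3)) = 144
P[-2,-1] = (-7 - (-45)) / (-1 - (-2)) = 38
P[-1,0] = (-3 - (-7)) / (0 - (-1)) = 4
P[0,1] = (-9 - (-3)) / (1 - 0) = -6
P[-3,-2,-1] = (38 - 144) / (-1 - (-3)) = -53
P[-2,-1,0] = (4 - 38) / (0 - (-2)) = -17
P[-1,0,1] = (-6 - 4) / (1 - (-1)) = -5
P[-3,-2,-1,0] = (-17 - (-53)) / (0 - (-3)) = 12
P[-2,-1,0,1] = (-5 - (-17)) / (1 - (-2)) = 4
P[-3,-2,-1,0,1] = (4 - 12) / (1 - (-3)) = -2
P(3) = -189 + 144·(6) + (-53)·(6)·(5) + 12·(6)·(5)·(4) + (-2)·(6)·(5)·(4)·(3) = -195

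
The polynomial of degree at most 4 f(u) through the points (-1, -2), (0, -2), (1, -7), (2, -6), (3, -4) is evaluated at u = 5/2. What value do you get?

-67/16

Using Newton's divided-difference form:
f[-1,0] = (-2 - (-2)) / (0 - (-1)) = 0
f[0,1] = (-7 - (-2)) / (1 - 0) = -5
f[1,2] = (-6 - (-7)) / (2 - 1) = 1
f[2,3] = (-4 - (-6)) / (3 - 2) = 2
f[-1,0,1] = (-5 - 0) / (1 - (-1)) = -5/2
f[0,1,2] = (1 - (-5)) / (2 - 0) = 3
f[1,2,3] = (2 - 1) / (3 - 1) = 1/2
f[-1,0,1,2] = (3 - (-5/2)) / (2 - (-1)) = 11/6
f[0,1,2,3] = (1/2 - 3) / (3 - 0) = -5/6
f[-1,0,1,2,3] = (-5/6 - 11/6) / (3 - (-1)) = -2/3
f(5/2) = -2 + 0·(7/2) + (-5/2)·(7/2)·(5/2) + (11/6)·(7/2)·(5/2)·(3/2) + (-2/3)·(7/2)·(5/2)·(3/2)·(1/2) = -67/16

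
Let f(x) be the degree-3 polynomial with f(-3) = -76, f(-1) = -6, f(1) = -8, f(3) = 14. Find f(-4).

-168

Using Newton's divided-difference form:
f[-3,-1] = (-6 - (-76)) / (-1 - (-3)) = 35
f[-1,1] = (-8 - (-6)) / (1 - (-1)) = -1
f[1,3] = (14 - (-8)) / (3 - 1) = 11
f[-3,-1,1] = (-1 - 35) / (1 - (-3)) = -9
f[-1,1,3] = (11 - (-1)) / (3 - (-1)) = 3
f[-3,-1,1,3] = (3 - (-9)) / (3 - (-3)) = 2
f(-4) = -76 + 35·(-1) + (-9)·(-1)·(-3) + 2·(-1)·(-3)·(-5) = -168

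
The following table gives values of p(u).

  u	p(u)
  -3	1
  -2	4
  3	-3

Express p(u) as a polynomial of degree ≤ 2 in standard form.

p(u) = -(11/15)u^2 - (2/3)u + 28/5

Newton's divided differences:
p[-3,-2] = (4 - 1) / (-2 - (-3)) = 3
p[-2,3] = (-3 - 4) / (3 - (-2)) = -7/5
p[-3,-2,3] = (-7/5 - 3) / (3 - (-3)) = -11/15
p(u) = 1 + 3·(u + 3) + (-11/15)·(u + 3)(u + 2)
Expanding: p(u) = -(11/15)u^2 - (2/3)u + 28/5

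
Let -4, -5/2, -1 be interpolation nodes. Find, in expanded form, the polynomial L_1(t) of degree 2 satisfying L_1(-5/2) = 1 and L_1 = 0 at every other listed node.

L_1(t) = (t + 4)(t + 1) / [(3/2)·(-3/2)]
       = (t^2 + 5t + 4) / (-9/4)

L_1(t) = -(4/9)t^2 - (20/9)t - 16/9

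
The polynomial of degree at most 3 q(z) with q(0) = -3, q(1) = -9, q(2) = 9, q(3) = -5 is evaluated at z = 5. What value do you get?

-353

Evaluate each Lagrange basis at z = 5:
L_0(5) = (4)·(3)·(2)/[(-1)·(-2)·(-3)] = -4
L_1(5) = (5)·(3)·(2)/[(1)·(-1)·(-2)] = 15
L_2(5) = (5)·(4)·(2)/[(2)·(1)·(-1)] = -20
L_3(5) = (5)·(4)·(3)/[(3)·(2)·(1)] = 10
Sum: (-3)·(-4) + (-9)·(15) + 9·(-20) + (-5)·(10) = -353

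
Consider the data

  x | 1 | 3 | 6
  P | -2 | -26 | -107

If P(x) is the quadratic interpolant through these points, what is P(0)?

1

Evaluate each Lagrange basis at x = 0:
L_0(0) = (-3)·(-6)/[(-2)·(-5)] = 9/5
L_1(0) = (-1)·(-6)/[(2)·(-3)] = -1
L_2(0) = (-1)·(-3)/[(5)·(3)] = 1/5
Sum: (-2)·(9/5) + (-26)·(-1) + (-107)·(1/5) = 1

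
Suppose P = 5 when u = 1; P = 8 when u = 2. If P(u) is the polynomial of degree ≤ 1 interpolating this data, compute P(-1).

-1

L_0(-1) = (-3)/[(-1)] = 3
L_1(-1) = (-2)/[(1)] = -2
Sum: 5·(3) + 8·(-2) = -1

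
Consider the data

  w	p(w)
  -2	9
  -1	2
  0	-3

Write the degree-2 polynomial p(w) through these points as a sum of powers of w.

Build the Lagrange basis polynomials:
L_0(w) = (w + 1)w / [2] = (1/2)w^2 + (1/2)w
L_1(w) = (w + 2)w / [-1] = -w^2 - 2w
L_2(w) = (w + 2)(w + 1) / [2] = (1/2)w^2 + (3/2)w + 1
p(w) = 9·L_0 + 2·L_1 + (-3)·L_2
  9·L_0(w) = (9/2)w^2 + (9/2)w
  2·L_1(w) = -2w^2 - 4w
  (-3)·L_2(w) = -(3/2)w^2 - (9/2)w - 3
Adding term by term: w^2 - 4w - 3

p(w) = w^2 - 4w - 3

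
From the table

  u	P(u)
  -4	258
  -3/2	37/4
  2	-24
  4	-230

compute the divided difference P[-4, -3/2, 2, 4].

P[-4,-3/2] = (37/4 - 258) / (-3/2 - (-4)) = -199/2
P[-3/2,2] = (-24 - 37/4) / (2 - (-3/2)) = -19/2
P[2,4] = (-230 - (-24)) / (4 - 2) = -103
P[-4,-3/2,2] = (-19/2 - (-199/2)) / (2 - (-4)) = 15
P[-3/2,2,4] = (-103 - (-19/2)) / (4 - (-3/2)) = -17
P[-4,-3/2,2,4] = (-17 - 15) / (4 - (-4)) = -4

-4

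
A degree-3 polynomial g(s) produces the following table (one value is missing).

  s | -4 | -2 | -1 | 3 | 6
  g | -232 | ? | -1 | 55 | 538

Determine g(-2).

-30

The 4 known values determine g uniquely (degree ≤ 3).
L_0(-2) = (-1)·(-5)·(-8)/[(-3)·(-7)·(-10)] = 4/21
L_1(-2) = (2)·(-5)·(-8)/[(3)·(-4)·(-7)] = 20/21
L_2(-2) = (2)·(-1)·(-8)/[(7)·(4)·(-3)] = -4/21
L_3(-2) = (2)·(-1)·(-5)/[(10)·(7)·(3)] = 1/21
Sum: (-232)·(4/21) + (-1)·(20/21) + 55·(-4/21) + 538·(1/21) = -30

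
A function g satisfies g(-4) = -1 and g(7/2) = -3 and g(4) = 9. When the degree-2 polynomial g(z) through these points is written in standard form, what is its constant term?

-668/15

L_0(z) = (z - 7/2)(z - 4) / [60] = (1/60)z^2 - (1/8)z + 7/30
L_1(z) = (z + 4)(z - 4) / [-15/4] = -(4/15)z^2 + 64/15
L_2(z) = (z + 4)(z - 7/2) / [4] = (1/4)z^2 + (1/8)z - 7/2
g(z) = (-1)·L_0 + (-3)·L_1 + 9·L_2
Only the constant term is needed; take it from each L_i and combine:
(-1)·(7/30) + (-3)·(64/15) + 9·(-7/2) = -668/15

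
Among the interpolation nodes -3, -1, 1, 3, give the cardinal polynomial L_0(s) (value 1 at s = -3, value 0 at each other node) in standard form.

L_0(s) = -(1/48)s^3 + (1/16)s^2 + (1/48)s - 1/16

L_0(s) = (s + 1)(s - 1)(s - 3) / [(-2)·(-4)·(-6)]
       = (s^3 - 3s^2 - s + 3) / (-48)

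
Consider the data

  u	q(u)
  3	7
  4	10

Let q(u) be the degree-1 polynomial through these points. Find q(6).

Evaluate each Lagrange basis at u = 6:
L_0(6) = (2)/[(-1)] = -2
L_1(6) = (3)/[(1)] = 3
Sum: 7·(-2) + 10·(3) = 16

16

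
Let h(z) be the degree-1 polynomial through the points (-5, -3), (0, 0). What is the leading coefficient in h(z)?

3/5

Build the Lagrange basis polynomials:
L_0(z) = z / [-5] = -(1/5)z
L_1(z) = (z + 5) / [5] = (1/5)z + 1
h(z) = (-3)·L_0 + 0·L_1
Only the coefficient of z is needed; take it from each L_i and combine:
(-3)·(-1/5) + 0·(1/5) = 3/5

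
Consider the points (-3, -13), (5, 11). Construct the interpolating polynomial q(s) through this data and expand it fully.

q(s) = 3s - 4

Build the Lagrange basis polynomials:
L_0(s) = (s - 5) / [-8] = -(1/8)s + 5/8
L_1(s) = (s + 3) / [8] = (1/8)s + 3/8
q(s) = (-13)·L_0 + 11·L_1
  (-13)·L_0(s) = (13/8)s - 65/8
  11·L_1(s) = (11/8)s + 33/8
Adding term by term: 3s - 4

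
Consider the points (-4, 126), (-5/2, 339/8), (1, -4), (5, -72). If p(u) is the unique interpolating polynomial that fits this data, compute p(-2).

Evaluate each Lagrange basis at u = -2:
L_0(-2) = (1/2)·(-3)·(-7)/[(-3/2)·(-5)·(-9)] = -7/45
L_1(-2) = (2)·(-3)·(-7)/[(3/2)·(-7/2)·(-15/2)] = 16/15
L_2(-2) = (2)·(1/2)·(-7)/[(5)·(7/2)·(-4)] = 1/10
L_3(-2) = (2)·(1/2)·(-3)/[(9)·(15/2)·(4)] = -1/90
Sum: 126·(-7/45) + 339/8·(16/15) + (-4)·(1/10) + (-72)·(-1/90) = 26

26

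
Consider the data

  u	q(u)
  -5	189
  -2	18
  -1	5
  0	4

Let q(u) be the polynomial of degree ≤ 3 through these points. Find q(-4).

104

L_0(-4) = (-2)·(-3)·(-4)/[(-3)·(-4)·(-5)] = 2/5
L_1(-4) = (1)·(-3)·(-4)/[(3)·(-1)·(-2)] = 2
L_2(-4) = (1)·(-2)·(-4)/[(4)·(1)·(-1)] = -2
L_3(-4) = (1)·(-2)·(-3)/[(5)·(2)·(1)] = 3/5
Sum: 189·(2/5) + 18·(2) + 5·(-2) + 4·(3/5) = 104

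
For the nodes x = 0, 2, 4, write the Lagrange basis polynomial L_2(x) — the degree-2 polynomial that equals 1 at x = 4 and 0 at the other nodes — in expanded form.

L_2(x) = x(x - 2) / [(4)·(2)]
       = (x^2 - 2x) / (8)

L_2(x) = (1/8)x^2 - (1/4)x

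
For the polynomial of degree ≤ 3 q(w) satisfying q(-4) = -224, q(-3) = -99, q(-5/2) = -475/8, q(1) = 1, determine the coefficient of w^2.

Build the Lagrange basis polynomials:
L_0(w) = (w + 3)(w + 5/2)(w - 1) / [-15/2] = -(2/15)w^3 - (3/5)w^2 - (4/15)w + 1
L_1(w) = (w + 4)(w + 5/2)(w - 1) / [2] = (1/2)w^3 + (11/4)w^2 + (7/4)w - 5
L_2(w) = (w + 4)(w + 3)(w - 1) / [-21/8] = -(8/21)w^3 - (16/7)w^2 - (40/21)w + 32/7
L_3(w) = (w + 4)(w + 3)(w + 5/2) / [70] = (1/70)w^3 + (19/140)w^2 + (59/140)w + 3/7
q(w) = (-224)·L_0 + (-99)·L_1 + (-475/8)·L_2 + 1·L_3
Only the coefficient of w^2 is needed; take it from each L_i and combine:
(-224)·(-3/5) + (-99)·(11/4) + (-475/8)·(-16/7) + 1·(19/140) = -2

-2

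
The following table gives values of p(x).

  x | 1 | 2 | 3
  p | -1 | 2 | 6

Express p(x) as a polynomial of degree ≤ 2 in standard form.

p(x) = (1/2)x^2 + (3/2)x - 3

L_0(x) = (x - 2)(x - 3) / [2] = (1/2)x^2 - (5/2)x + 3
L_1(x) = (x - 1)(x - 3) / [-1] = -x^2 + 4x - 3
L_2(x) = (x - 1)(x - 2) / [2] = (1/2)x^2 - (3/2)x + 1
p(x) = (-1)·L_0 + 2·L_1 + 6·L_2
  (-1)·L_0(x) = -(1/2)x^2 + (5/2)x - 3
  2·L_1(x) = -2x^2 + 8x - 6
  6·L_2(x) = 3x^2 - 9x + 6
Adding term by term: (1/2)x^2 + (3/2)x - 3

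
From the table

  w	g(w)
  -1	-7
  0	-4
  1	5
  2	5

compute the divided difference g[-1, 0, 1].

3

g[-1,0] = (-4 - (-7)) / (0 - (-1)) = 3
g[0,1] = (5 - (-4)) / (1 - 0) = 9
g[-1,0,1] = (9 - 3) / (1 - (-1)) = 3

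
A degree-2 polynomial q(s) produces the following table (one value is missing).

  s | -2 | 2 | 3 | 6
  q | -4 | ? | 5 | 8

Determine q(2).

The 3 known values determine q uniquely (degree ≤ 2).
L_0(2) = (-1)·(-4)/[(-5)·(-8)] = 1/10
L_1(2) = (4)·(-4)/[(5)·(-3)] = 16/15
L_2(2) = (4)·(-1)/[(8)·(3)] = -1/6
Sum: (-4)·(1/10) + 5·(16/15) + 8·(-1/6) = 18/5

18/5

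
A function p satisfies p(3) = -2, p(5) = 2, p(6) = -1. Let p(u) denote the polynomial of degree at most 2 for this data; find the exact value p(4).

5/3

L_0(4) = (-1)·(-2)/[(-2)·(-3)] = 1/3
L_1(4) = (1)·(-2)/[(2)·(-1)] = 1
L_2(4) = (1)·(-1)/[(3)·(1)] = -1/3
Sum: (-2)·(1/3) + 2·(1) + (-1)·(-1/3) = 5/3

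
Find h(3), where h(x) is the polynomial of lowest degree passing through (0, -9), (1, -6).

L_0(3) = (2)/[(-1)] = -2
L_1(3) = (3)/[(1)] = 3
Sum: (-9)·(-2) + (-6)·(3) = 0

0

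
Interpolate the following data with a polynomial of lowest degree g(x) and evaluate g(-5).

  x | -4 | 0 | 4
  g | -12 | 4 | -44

-26

Using Newton's divided-difference form:
g[-4,0] = (4 - (-12)) / (0 - (-4)) = 4
g[0,4] = (-44 - 4) / (4 - 0) = -12
g[-4,0,4] = (-12 - 4) / (4 - (-4)) = -2
g(-5) = -12 + 4·(-1) + (-2)·(-1)·(-5) = -26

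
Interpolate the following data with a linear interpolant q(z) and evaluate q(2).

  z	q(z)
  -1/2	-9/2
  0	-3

3

Evaluate each Lagrange basis at z = 2:
L_0(2) = (2)/[(-1/2)] = -4
L_1(2) = (5/2)/[(1/2)] = 5
Sum: (-9/2)·(-4) + (-3)·(5) = 3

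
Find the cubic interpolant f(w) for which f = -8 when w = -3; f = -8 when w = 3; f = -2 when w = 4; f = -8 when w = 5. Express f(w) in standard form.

f(w) = -(6/7)w^3 + (30/7)w^2 + (54/7)w - 326/7

Build the Lagrange basis polynomials:
L_0(w) = (w - 3)(w - 4)(w - 5) / [-336] = -(1/336)w^3 + (1/28)w^2 - (47/336)w + 5/28
L_1(w) = (w + 3)(w - 4)(w - 5) / [12] = (1/12)w^3 - (1/2)w^2 - (7/12)w + 5
L_2(w) = (w + 3)(w - 3)(w - 5) / [-7] = -(1/7)w^3 + (5/7)w^2 + (9/7)w - 45/7
L_3(w) = (w + 3)(w - 3)(w - 4) / [16] = (1/16)w^3 - (1/4)w^2 - (9/16)w + 9/4
f(w) = (-8)·L_0 + (-8)·L_1 + (-2)·L_2 + (-8)·L_3
  (-8)·L_0(w) = (1/42)w^3 - (2/7)w^2 + (47/42)w - 10/7
  (-8)·L_1(w) = -(2/3)w^3 + 4w^2 + (14/3)w - 40
  (-2)·L_2(w) = (2/7)w^3 - (10/7)w^2 - (18/7)w + 90/7
  (-8)·L_3(w) = -(1/2)w^3 + 2w^2 + (9/2)w - 18
Adding term by term: -(6/7)w^3 + (30/7)w^2 + (54/7)w - 326/7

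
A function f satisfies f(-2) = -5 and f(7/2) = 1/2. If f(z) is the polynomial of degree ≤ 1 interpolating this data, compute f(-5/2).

Evaluate each Lagrange basis at z = -5/2:
L_0(-5/2) = (-6)/[(-11/2)] = 12/11
L_1(-5/2) = (-1/2)/[(11/2)] = -1/11
Sum: (-5)·(12/11) + 1/2·(-1/11) = -11/2

-11/2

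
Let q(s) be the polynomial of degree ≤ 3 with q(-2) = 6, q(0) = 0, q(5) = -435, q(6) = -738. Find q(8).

Using Newton's divided-difference form:
q[-2,0] = (0 - 6) / (0 - (-2)) = -3
q[0,5] = (-435 - 0) / (5 - 0) = -87
q[5,6] = (-738 - (-435)) / (6 - 5) = -303
q[-2,0,5] = (-87 - (-3)) / (5 - (-2)) = -12
q[0,5,6] = (-303 - (-87)) / (6 - 0) = -36
q[-2,0,5,6] = (-36 - (-12)) / (6 - (-2)) = -3
q(8) = 6 + (-3)·(10) + (-12)·(10)·(8) + (-3)·(10)·(8)·(3) = -1704

-1704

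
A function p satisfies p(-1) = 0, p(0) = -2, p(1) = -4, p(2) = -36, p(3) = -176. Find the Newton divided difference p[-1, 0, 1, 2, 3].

p[-1,0] = (-2 - 0) / (0 - (-1)) = -2
p[0,1] = (-4 - (-2)) / (1 - 0) = -2
p[1,2] = (-36 - (-4)) / (2 - 1) = -32
p[2,3] = (-176 - (-36)) / (3 - 2) = -140
p[-1,0,1] = (-2 - (-2)) / (1 - (-1)) = 0
p[0,1,2] = (-32 - (-2)) / (2 - 0) = -15
p[1,2,3] = (-140 - (-32)) / (3 - 1) = -54
p[-1,0,1,2] = (-15 - 0) / (2 - (-1)) = -5
p[0,1,2,3] = (-54 - (-15)) / (3 - 0) = -13
p[-1,0,1,2,3] = (-13 - (-5)) / (3 - (-1)) = -2

-2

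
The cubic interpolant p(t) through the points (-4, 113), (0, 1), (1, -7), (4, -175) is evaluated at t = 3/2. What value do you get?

-65/4

Using Newton's divided-difference form:
p[-4,0] = (1 - 113) / (0 - (-4)) = -28
p[0,1] = (-7 - 1) / (1 - 0) = -8
p[1,4] = (-175 - (-7)) / (4 - 1) = -56
p[-4,0,1] = (-8 - (-28)) / (1 - (-4)) = 4
p[0,1,4] = (-56 - (-8)) / (4 - 0) = -12
p[-4,0,1,4] = (-12 - 4) / (4 - (-4)) = -2
p(3/2) = 113 + (-28)·(11/2) + 4·(11/2)·(3/2) + (-2)·(11/2)·(3/2)·(1/2) = -65/4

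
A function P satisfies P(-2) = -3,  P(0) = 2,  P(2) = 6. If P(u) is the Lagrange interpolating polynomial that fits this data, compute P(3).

61/8

Evaluate each Lagrange basis at u = 3:
L_0(3) = (3)·(1)/[(-2)·(-4)] = 3/8
L_1(3) = (5)·(1)/[(2)·(-2)] = -5/4
L_2(3) = (5)·(3)/[(4)·(2)] = 15/8
Sum: (-3)·(3/8) + 2·(-5/4) + 6·(15/8) = 61/8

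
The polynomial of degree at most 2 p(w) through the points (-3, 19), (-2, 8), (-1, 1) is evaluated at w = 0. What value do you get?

-2

Using Newton's divided-difference form:
p[-3,-2] = (8 - 19) / (-2 - (-3)) = -11
p[-2,-1] = (1 - 8) / (-1 - (-2)) = -7
p[-3,-2,-1] = (-7 - (-11)) / (-1 - (-3)) = 2
p(0) = 19 + (-11)·(3) + 2·(3)·(2) = -2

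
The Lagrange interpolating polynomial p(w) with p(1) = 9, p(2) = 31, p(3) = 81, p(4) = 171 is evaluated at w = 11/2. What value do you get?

1629/4

Evaluate each Lagrange basis at w = 11/2:
L_0(11/2) = (7/2)·(5/2)·(3/2)/[(-1)·(-2)·(-3)] = -35/16
L_1(11/2) = (9/2)·(5/2)·(3/2)/[(1)·(-1)·(-2)] = 135/16
L_2(11/2) = (9/2)·(7/2)·(3/2)/[(2)·(1)·(-1)] = -189/16
L_3(11/2) = (9/2)·(7/2)·(5/2)/[(3)·(2)·(1)] = 105/16
Sum: 9·(-35/16) + 31·(135/16) + 81·(-189/16) + 171·(105/16) = 1629/4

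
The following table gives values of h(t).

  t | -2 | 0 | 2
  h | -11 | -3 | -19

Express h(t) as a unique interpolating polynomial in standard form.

Build the Lagrange basis polynomials:
L_0(t) = t(t - 2) / [8] = (1/8)t^2 - (1/4)t
L_1(t) = (t + 2)(t - 2) / [-4] = -(1/4)t^2 + 1
L_2(t) = (t + 2)t / [8] = (1/8)t^2 + (1/4)t
h(t) = (-11)·L_0 + (-3)·L_1 + (-19)·L_2
  (-11)·L_0(t) = -(11/8)t^2 + (11/4)t
  (-3)·L_1(t) = (3/4)t^2 - 3
  (-19)·L_2(t) = -(19/8)t^2 - (19/4)t
Adding term by term: -3t^2 - 2t - 3

h(t) = -3t^2 - 2t - 3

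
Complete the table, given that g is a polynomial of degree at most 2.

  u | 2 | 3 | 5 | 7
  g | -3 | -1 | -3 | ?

-13

The 3 known values determine g uniquely (degree ≤ 2).
L_0(7) = (4)·(2)/[(-1)·(-3)] = 8/3
L_1(7) = (5)·(2)/[(1)·(-2)] = -5
L_2(7) = (5)·(4)/[(3)·(2)] = 10/3
Sum: (-3)·(8/3) + (-1)·(-5) + (-3)·(10/3) = -13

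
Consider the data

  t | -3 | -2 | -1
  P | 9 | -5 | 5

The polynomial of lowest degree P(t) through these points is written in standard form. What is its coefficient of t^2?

The leading coefficient equals the top divided difference P[-3,-2,-1].
P[-3,-2] = (-5 - 9) / (-2 - (-3)) = -14
P[-2,-1] = (5 - (-5)) / (-1 - (-2)) = 10
P[-3,-2,-1] = (10 - (-14)) / (-1 - (-3)) = 12

12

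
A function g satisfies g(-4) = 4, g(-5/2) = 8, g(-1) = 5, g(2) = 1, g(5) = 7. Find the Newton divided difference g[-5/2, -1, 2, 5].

g[-5/2,-1] = (5 - 8) / (-1 - (-5/2)) = -2
g[-1,2] = (1 - 5) / (2 - (-1)) = -4/3
g[2,5] = (7 - 1) / (5 - 2) = 2
g[-5/2,-1,2] = (-4/3 - (-2)) / (2 - (-5/2)) = 4/27
g[-1,2,5] = (2 - (-4/3)) / (5 - (-1)) = 5/9
g[-5/2,-1,2,5] = (5/9 - 4/27) / (5 - (-5/2)) = 22/405

22/405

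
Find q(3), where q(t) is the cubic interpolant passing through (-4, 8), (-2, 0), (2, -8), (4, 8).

L_0(3) = (5)·(1)·(-1)/[(-2)·(-6)·(-8)] = 5/96
L_1(3) = (7)·(1)·(-1)/[(2)·(-4)·(-6)] = -7/48
L_2(3) = (7)·(5)·(-1)/[(6)·(4)·(-2)] = 35/48
L_3(3) = (7)·(5)·(1)/[(8)·(6)·(2)] = 35/96
Sum: 8·(5/96) + 0 + (-8)·(35/48) + 8·(35/96) = -5/2

-5/2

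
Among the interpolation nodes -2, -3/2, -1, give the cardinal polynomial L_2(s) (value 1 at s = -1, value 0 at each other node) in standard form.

L_2(s) = (s + 2)(s + 3/2) / [(1)·(1/2)]
       = (s^2 + (7/2)s + 3) / (1/2)

L_2(s) = 2s^2 + 7s + 6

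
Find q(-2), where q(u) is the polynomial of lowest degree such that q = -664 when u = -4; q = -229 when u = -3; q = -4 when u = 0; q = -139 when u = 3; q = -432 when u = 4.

-54

Using Newton's divided-difference form:
q[-4,-3] = (-229 - (-664)) / (-3 - (-4)) = 435
q[-3,0] = (-4 - (-229)) / (0 - (-3)) = 75
q[0,3] = (-139 - (-4)) / (3 - 0) = -45
q[3,4] = (-432 - (-139)) / (4 - 3) = -293
q[-4,-3,0] = (75 - 435) / (0 - (-4)) = -90
q[-3,0,3] = (-45 - 75) / (3 - (-3)) = -20
q[0,3,4] = (-293 - (-45)) / (4 - 0) = -62
q[-4,-3,0,3] = (-20 - (-90)) / (3 - (-4)) = 10
q[-3,0,3,4] = (-62 - (-20)) / (4 - (-3)) = -6
q[-4,-3,0,3,4] = (-6 - 10) / (4 - (-4)) = -2
q(-2) = -664 + 435·(2) + (-90)·(2)·(1) + 10·(2)·(1)·(-2) + (-2)·(2)·(1)·(-2)·(-5) = -54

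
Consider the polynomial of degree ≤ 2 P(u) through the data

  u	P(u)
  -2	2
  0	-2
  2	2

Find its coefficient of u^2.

L_0(u) = u(u - 2) / [8] = (1/8)u^2 - (1/4)u
L_1(u) = (u + 2)(u - 2) / [-4] = -(1/4)u^2 + 1
L_2(u) = (u + 2)u / [8] = (1/8)u^2 + (1/4)u
P(u) = 2·L_0 + (-2)·L_1 + 2·L_2
Only the coefficient of u^2 is needed; take it from each L_i and combine:
2·(1/8) + (-2)·(-1/4) + 2·(1/8) = 1

1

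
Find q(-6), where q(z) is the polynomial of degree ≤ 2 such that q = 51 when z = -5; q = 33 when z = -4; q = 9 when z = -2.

73

Using Newton's divided-difference form:
q[-5,-4] = (33 - 51) / (-4 - (-5)) = -18
q[-4,-2] = (9 - 33) / (-2 - (-4)) = -12
q[-5,-4,-2] = (-12 - (-18)) / (-2 - (-5)) = 2
q(-6) = 51 + (-18)·(-1) + 2·(-1)·(-2) = 73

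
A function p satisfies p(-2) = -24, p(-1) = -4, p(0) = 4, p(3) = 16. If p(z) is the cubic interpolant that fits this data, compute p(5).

74

Using Newton's divided-difference form:
p[-2,-1] = (-4 - (-24)) / (-1 - (-2)) = 20
p[-1,0] = (4 - (-4)) / (0 - (-1)) = 8
p[0,3] = (16 - 4) / (3 - 0) = 4
p[-2,-1,0] = (8 - 20) / (0 - (-2)) = -6
p[-1,0,3] = (4 - 8) / (3 - (-1)) = -1
p[-2,-1,0,3] = (-1 - (-6)) / (3 - (-2)) = 1
p(5) = -24 + 20·(7) + (-6)·(7)·(6) + 1·(7)·(6)·(5) = 74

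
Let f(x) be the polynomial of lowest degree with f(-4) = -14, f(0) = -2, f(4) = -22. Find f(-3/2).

-11/4

L_0(-3/2) = (-3/2)·(-11/2)/[(-4)·(-8)] = 33/128
L_1(-3/2) = (5/2)·(-11/2)/[(4)·(-4)] = 55/64
L_2(-3/2) = (5/2)·(-3/2)/[(8)·(4)] = -15/128
Sum: (-14)·(33/128) + (-2)·(55/64) + (-22)·(-15/128) = -11/4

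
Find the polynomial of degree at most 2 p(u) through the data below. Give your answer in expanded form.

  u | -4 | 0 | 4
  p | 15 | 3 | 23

p(u) = u^2 + u + 3

L_0(u) = u(u - 4) / [32] = (1/32)u^2 - (1/8)u
L_1(u) = (u + 4)(u - 4) / [-16] = -(1/16)u^2 + 1
L_2(u) = (u + 4)u / [32] = (1/32)u^2 + (1/8)u
p(u) = 15·L_0 + 3·L_1 + 23·L_2
  15·L_0(u) = (15/32)u^2 - (15/8)u
  3·L_1(u) = -(3/16)u^2 + 3
  23·L_2(u) = (23/32)u^2 + (23/8)u
Adding term by term: u^2 + u + 3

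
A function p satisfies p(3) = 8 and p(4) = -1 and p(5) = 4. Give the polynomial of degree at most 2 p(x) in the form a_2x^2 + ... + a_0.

p(x) = 7x^2 - 58x + 119

Build the Lagrange basis polynomials:
L_0(x) = (x - 4)(x - 5) / [2] = (1/2)x^2 - (9/2)x + 10
L_1(x) = (x - 3)(x - 5) / [-1] = -x^2 + 8x - 15
L_2(x) = (x - 3)(x - 4) / [2] = (1/2)x^2 - (7/2)x + 6
p(x) = 8·L_0 + (-1)·L_1 + 4·L_2
  8·L_0(x) = 4x^2 - 36x + 80
  (-1)·L_1(x) = x^2 - 8x + 15
  4·L_2(x) = 2x^2 - 14x + 24
Adding term by term: 7x^2 - 58x + 119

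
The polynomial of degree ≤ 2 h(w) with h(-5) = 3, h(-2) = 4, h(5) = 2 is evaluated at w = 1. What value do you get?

L_0(1) = (3)·(-4)/[(-3)·(-10)] = -2/5
L_1(1) = (6)·(-4)/[(3)·(-7)] = 8/7
L_2(1) = (6)·(3)/[(10)·(7)] = 9/35
Sum: 3·(-2/5) + 4·(8/7) + 2·(9/35) = 136/35

136/35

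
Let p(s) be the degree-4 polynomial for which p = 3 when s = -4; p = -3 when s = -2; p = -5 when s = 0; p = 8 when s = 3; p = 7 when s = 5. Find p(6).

Evaluate each Lagrange basis at s = 6:
L_0(6) = (8)·(6)·(3)·(1)/[(-2)·(-4)·(-7)·(-9)] = 2/7
L_1(6) = (10)·(6)·(3)·(1)/[(2)·(-2)·(-5)·(-7)] = -9/7
L_2(6) = (10)·(8)·(3)·(1)/[(4)·(2)·(-3)·(-5)] = 2
L_3(6) = (10)·(8)·(6)·(1)/[(7)·(5)·(3)·(-2)] = -16/7
L_4(6) = (10)·(8)·(6)·(3)/[(9)·(7)·(5)·(2)] = 16/7
Sum: 3·(2/7) + (-3)·(-9/7) + (-5)·(2) + 8·(-16/7) + 7·(16/7) = -53/7

-53/7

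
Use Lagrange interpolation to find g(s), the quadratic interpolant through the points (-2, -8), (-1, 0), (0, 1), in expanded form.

g(s) = -(7/2)s^2 - (5/2)s + 1

Build the Lagrange basis polynomials:
L_0(s) = (s + 1)s / [2] = (1/2)s^2 + (1/2)s
L_1(s) = (s + 2)s / [-1] = -s^2 - 2s
L_2(s) = (s + 2)(s + 1) / [2] = (1/2)s^2 + (3/2)s + 1
g(s) = (-8)·L_0 + 0·L_1 + 1·L_2
  (-8)·L_0(s) = -4s^2 - 4s
  0·L_1(s) = 0
  1·L_2(s) = (1/2)s^2 + (3/2)s + 1
Adding term by term: -(7/2)s^2 - (5/2)s + 1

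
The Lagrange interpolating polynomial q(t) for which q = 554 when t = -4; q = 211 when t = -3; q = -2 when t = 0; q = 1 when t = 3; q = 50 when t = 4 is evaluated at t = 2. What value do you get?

Evaluate each Lagrange basis at t = 2:
L_0(2) = (5)·(2)·(-1)·(-2)/[(-1)·(-4)·(-7)·(-8)] = 5/56
L_1(2) = (6)·(2)·(-1)·(-2)/[(1)·(-3)·(-6)·(-7)] = -4/21
L_2(2) = (6)·(5)·(-1)·(-2)/[(4)·(3)·(-3)·(-4)] = 5/12
L_3(2) = (6)·(5)·(2)·(-2)/[(7)·(6)·(3)·(-1)] = 20/21
L_4(2) = (6)·(5)·(2)·(-1)/[(8)·(7)·(4)·(1)] = -15/56
Sum: 554·(5/56) + 211·(-4/21) + (-2)·(5/12) + 1·(20/21) + 50·(-15/56) = -4

-4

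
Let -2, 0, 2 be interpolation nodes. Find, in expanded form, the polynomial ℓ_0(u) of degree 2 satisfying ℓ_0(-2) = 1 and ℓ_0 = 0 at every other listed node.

ℓ_0(u) = (1/8)u^2 - (1/4)u

ℓ_0(u) = u(u - 2) / [(-2)·(-4)]
       = (u^2 - 2u) / (8)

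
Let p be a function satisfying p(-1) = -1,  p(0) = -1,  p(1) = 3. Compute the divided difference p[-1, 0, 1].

2

p[-1,0] = (-1 - (-1)) / (0 - (-1)) = 0
p[0,1] = (3 - (-1)) / (1 - 0) = 4
p[-1,0,1] = (4 - 0) / (1 - (-1)) = 2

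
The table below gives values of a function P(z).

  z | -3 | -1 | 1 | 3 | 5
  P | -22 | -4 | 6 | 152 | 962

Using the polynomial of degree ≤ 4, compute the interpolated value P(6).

1886

Using Newton's divided-difference form:
P[-3,-1] = (-4 - (-22)) / (-1 - (-3)) = 9
P[-1,1] = (6 - (-4)) / (1 - (-1)) = 5
P[1,3] = (152 - 6) / (3 - 1) = 73
P[3,5] = (962 - 152) / (5 - 3) = 405
P[-3,-1,1] = (5 - 9) / (1 - (-3)) = -1
P[-1,1,3] = (73 - 5) / (3 - (-1)) = 17
P[1,3,5] = (405 - 73) / (5 - 1) = 83
P[-3,-1,1,3] = (17 - (-1)) / (3 - (-3)) = 3
P[-1,1,3,5] = (83 - 17) / (5 - (-1)) = 11
P[-3,-1,1,3,5] = (11 - 3) / (5 - (-3)) = 1
P(6) = -22 + 9·(9) + (-1)·(9)·(7) + 3·(9)·(7)·(5) + 1·(9)·(7)·(5)·(3) = 1886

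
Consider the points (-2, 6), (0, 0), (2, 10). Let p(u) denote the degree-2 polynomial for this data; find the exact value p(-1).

1

L_0(-1) = (-1)·(-3)/[(-2)·(-4)] = 3/8
L_1(-1) = (1)·(-3)/[(2)·(-2)] = 3/4
L_2(-1) = (1)·(-1)/[(4)·(2)] = -1/8
Sum: 6·(3/8) + 0 + 10·(-1/8) = 1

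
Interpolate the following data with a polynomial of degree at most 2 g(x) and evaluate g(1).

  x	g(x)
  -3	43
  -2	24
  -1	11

Evaluate each Lagrange basis at x = 1:
L_0(1) = (3)·(2)/[(-1)·(-2)] = 3
L_1(1) = (4)·(2)/[(1)·(-1)] = -8
L_2(1) = (4)·(3)/[(2)·(1)] = 6
Sum: 43·(3) + 24·(-8) + 11·(6) = 3

3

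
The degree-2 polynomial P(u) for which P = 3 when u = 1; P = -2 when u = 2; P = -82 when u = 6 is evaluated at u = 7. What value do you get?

Using Newton's divided-difference form:
P[1,2] = (-2 - 3) / (2 - 1) = -5
P[2,6] = (-82 - (-2)) / (6 - 2) = -20
P[1,2,6] = (-20 - (-5)) / (6 - 1) = -3
P(7) = 3 + (-5)·(6) + (-3)·(6)·(5) = -117

-117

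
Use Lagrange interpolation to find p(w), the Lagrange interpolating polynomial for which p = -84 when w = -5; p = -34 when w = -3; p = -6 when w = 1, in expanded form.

L_0(w) = (w + 3)(w - 1) / [12] = (1/12)w^2 + (1/6)w - 1/4
L_1(w) = (w + 5)(w - 1) / [-8] = -(1/8)w^2 - (1/2)w + 5/8
L_2(w) = (w + 5)(w + 3) / [24] = (1/24)w^2 + (1/3)w + 5/8
p(w) = (-84)·L_0 + (-34)·L_1 + (-6)·L_2
  (-84)·L_0(w) = -7w^2 - 14w + 21
  (-34)·L_1(w) = (17/4)w^2 + 17w - 85/4
  (-6)·L_2(w) = -(1/4)w^2 - 2w - 15/4
Adding term by term: -3w^2 + w - 4

p(w) = -3w^2 + w - 4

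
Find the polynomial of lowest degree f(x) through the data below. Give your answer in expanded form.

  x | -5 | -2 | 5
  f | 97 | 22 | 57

Build the Lagrange basis polynomials:
L_0(x) = (x + 2)(x - 5) / [30] = (1/30)x^2 - (1/10)x - 1/3
L_1(x) = (x + 5)(x - 5) / [-21] = -(1/21)x^2 + 25/21
L_2(x) = (x + 5)(x + 2) / [70] = (1/70)x^2 + (1/10)x + 1/7
f(x) = 97·L_0 + 22·L_1 + 57·L_2
  97·L_0(x) = (97/30)x^2 - (97/10)x - 97/3
  22·L_1(x) = -(22/21)x^2 + 550/21
  57·L_2(x) = (57/70)x^2 + (57/10)x + 57/7
Adding term by term: 3x^2 - 4x + 2

f(x) = 3x^2 - 4x + 2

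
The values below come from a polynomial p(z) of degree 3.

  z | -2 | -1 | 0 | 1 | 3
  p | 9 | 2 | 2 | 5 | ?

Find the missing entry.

4

The 4 known values determine p uniquely (degree ≤ 3).
Evaluate each Lagrange basis at z = 3:
L_0(3) = (4)·(3)·(2)/[(-1)·(-2)·(-3)] = -4
L_1(3) = (5)·(3)·(2)/[(1)·(-1)·(-2)] = 15
L_2(3) = (5)·(4)·(2)/[(2)·(1)·(-1)] = -20
L_3(3) = (5)·(4)·(3)/[(3)·(2)·(1)] = 10
Sum: 9·(-4) + 2·(15) + 2·(-20) + 5·(10) = 4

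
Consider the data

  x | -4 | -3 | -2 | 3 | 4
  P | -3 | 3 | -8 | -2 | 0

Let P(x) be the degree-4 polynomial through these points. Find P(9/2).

-14947/1792

L_0(9/2) = (15/2)·(13/2)·(3/2)·(1/2)/[(-1)·(-2)·(-7)·(-8)] = 585/1792
L_1(9/2) = (17/2)·(13/2)·(3/2)·(1/2)/[(1)·(-1)·(-6)·(-7)] = -221/224
L_2(9/2) = (17/2)·(15/2)·(3/2)·(1/2)/[(2)·(1)·(-5)·(-6)] = 51/64
L_3(9/2) = (17/2)·(15/2)·(13/2)·(1/2)/[(7)·(6)·(5)·(-1)] = -221/224
L_4(9/2) = (17/2)·(15/2)·(13/2)·(3/2)/[(8)·(7)·(6)·(1)] = 3315/1792
Sum: (-3)·(585/1792) + 3·(-221/224) + (-8)·(51/64) + (-2)·(-221/224) + 0 = -14947/1792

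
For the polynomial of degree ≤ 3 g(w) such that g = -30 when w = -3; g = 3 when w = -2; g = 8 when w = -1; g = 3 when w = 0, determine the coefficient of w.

Build the Lagrange basis polynomials:
L_0(w) = (w + 2)(w + 1)w / [-6] = -(1/6)w^3 - (1/2)w^2 - (1/3)w
L_1(w) = (w + 3)(w + 1)w / [2] = (1/2)w^3 + 2w^2 + (3/2)w
L_2(w) = (w + 3)(w + 2)w / [-2] = -(1/2)w^3 - (5/2)w^2 - 3w
L_3(w) = (w + 3)(w + 2)(w + 1) / [6] = (1/6)w^3 + w^2 + (11/6)w + 1
g(w) = (-30)·L_0 + 3·L_1 + 8·L_2 + 3·L_3
Only the coefficient of w is needed; take it from each L_i and combine:
(-30)·(-1/3) + 3·(3/2) + 8·(-3) + 3·(11/6) = -4

-4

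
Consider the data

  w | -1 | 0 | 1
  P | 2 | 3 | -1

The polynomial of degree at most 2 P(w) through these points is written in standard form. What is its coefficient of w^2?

L_0(w) = w(w - 1) / [2] = (1/2)w^2 - (1/2)w
L_1(w) = (w + 1)(w - 1) / [-1] = -w^2 + 1
L_2(w) = (w + 1)w / [2] = (1/2)w^2 + (1/2)w
P(w) = 2·L_0 + 3·L_1 + (-1)·L_2
Only the coefficient of w^2 is needed; take it from each L_i and combine:
2·(1/2) + 3·(-1) + (-1)·(1/2) = -5/2

-5/2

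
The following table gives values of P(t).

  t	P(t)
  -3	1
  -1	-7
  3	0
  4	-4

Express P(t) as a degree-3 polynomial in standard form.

P(t) = -(253/840)t^3 + (23/35)t^2 + (2137/840)t - 379/70

Newton's divided differences:
P[-3,-1] = (-7 - 1) / (-1 - (-3)) = -4
P[-1,3] = (0 - (-7)) / (3 - (-1)) = 7/4
P[3,4] = (-4 - 0) / (4 - 3) = -4
P[-3,-1,3] = (7/4 - (-4)) / (3 - (-3)) = 23/24
P[-1,3,4] = (-4 - 7/4) / (4 - (-1)) = -23/20
P[-3,-1,3,4] = (-23/20 - 23/24) / (4 - (-3)) = -253/840
P(t) = 1 + (-4)·(t + 3) + (23/24)·(t + 3)(t + 1) + (-253/840)·(t + 3)(t + 1)(t - 3)
Expanding: P(t) = -(253/840)t^3 + (23/35)t^2 + (2137/840)t - 379/70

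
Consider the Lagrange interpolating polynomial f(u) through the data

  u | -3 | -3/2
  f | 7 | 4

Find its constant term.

1

L_0(u) = (u + 3/2) / [-3/2] = -(2/3)u - 1
L_1(u) = (u + 3) / [3/2] = (2/3)u + 2
f(u) = 7·L_0 + 4·L_1
Only the constant term is needed; take it from each L_i and combine:
7·(-1) + 4·(2) = 1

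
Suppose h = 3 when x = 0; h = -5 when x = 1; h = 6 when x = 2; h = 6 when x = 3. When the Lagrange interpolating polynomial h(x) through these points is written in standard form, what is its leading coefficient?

L_0(x) = (x - 1)(x - 2)(x - 3) / [-6] = -(1/6)x^3 + x^2 - (11/6)x + 1
L_1(x) = x(x - 2)(x - 3) / [2] = (1/2)x^3 - (5/2)x^2 + 3x
L_2(x) = x(x - 1)(x - 3) / [-2] = -(1/2)x^3 + 2x^2 - (3/2)x
L_3(x) = x(x - 1)(x - 2) / [6] = (1/6)x^3 - (1/2)x^2 + (1/3)x
h(x) = 3·L_0 + (-5)·L_1 + 6·L_2 + 6·L_3
Only the coefficient of x^3 is needed; take it from each L_i and combine:
3·(-1/6) + (-5)·(1/2) + 6·(-1/2) + 6·(1/6) = -5

-5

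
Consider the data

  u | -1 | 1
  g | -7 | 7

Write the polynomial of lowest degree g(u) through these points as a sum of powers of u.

g(u) = 7u

Build the Lagrange basis polynomials:
L_0(u) = (u - 1) / [-2] = -(1/2)u + 1/2
L_1(u) = (u + 1) / [2] = (1/2)u + 1/2
g(u) = (-7)·L_0 + 7·L_1
  (-7)·L_0(u) = (7/2)u - 7/2
  7·L_1(u) = (7/2)u + 7/2
Adding term by term: 7u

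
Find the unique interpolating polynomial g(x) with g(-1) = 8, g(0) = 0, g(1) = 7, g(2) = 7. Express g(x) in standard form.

Build the Lagrange basis polynomials:
L_0(x) = x(x - 1)(x - 2) / [-6] = -(1/6)x^3 + (1/2)x^2 - (1/3)x
L_1(x) = (x + 1)(x - 1)(x - 2) / [2] = (1/2)x^3 - x^2 - (1/2)x + 1
L_2(x) = (x + 1)x(x - 2) / [-2] = -(1/2)x^3 + (1/2)x^2 + x
L_3(x) = (x + 1)x(x - 1) / [6] = (1/6)x^3 - (1/6)x
g(x) = 8·L_0 + 0·L_1 + 7·L_2 + 7·L_3
  8·L_0(x) = -(4/3)x^3 + 4x^2 - (8/3)x
  0·L_1(x) = 0
  7·L_2(x) = -(7/2)x^3 + (7/2)x^2 + 7x
  7·L_3(x) = (7/6)x^3 - (7/6)x
Adding term by term: -(11/3)x^3 + (15/2)x^2 + (19/6)x

g(x) = -(11/3)x^3 + (15/2)x^2 + (19/6)x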